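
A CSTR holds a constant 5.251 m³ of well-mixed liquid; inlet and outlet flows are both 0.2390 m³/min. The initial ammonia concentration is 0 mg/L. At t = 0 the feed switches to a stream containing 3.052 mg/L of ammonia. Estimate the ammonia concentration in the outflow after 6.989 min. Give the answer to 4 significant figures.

0.8316 mg/L

Unsteady species balance (constant V, well mixed): V dC/dt = Q(C_in − C).
So dC/dt = (C_in − C)/τ with τ = V/Q = 5.251/0.2390 = 21.9707 min.
C approaches C_in exponentially: C(t) = C_in + (C₀ − C_in) e^(−t/τ).
C(6.989) = 3.052 + (0 − 3.052)·e^(−6.989/21.9707) = 3.052 + (-3.05200)·0.727526 = 0.831590 mg/L.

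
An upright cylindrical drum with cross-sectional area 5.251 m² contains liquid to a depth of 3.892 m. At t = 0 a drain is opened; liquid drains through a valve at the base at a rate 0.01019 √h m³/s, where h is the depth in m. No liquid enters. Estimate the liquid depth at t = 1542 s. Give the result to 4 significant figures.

0.2272 m

With no inflow, A dh/dt = −0.01019 √h.
Separate and integrate: 2(√h − √h₀) = −(0.01019/A) t.
√h = √3.892 − 0.01019·1542/(2·5.251) = 1.97282 − 1.49619 = 0.476626.
h = 0.476626² = 0.227172 m.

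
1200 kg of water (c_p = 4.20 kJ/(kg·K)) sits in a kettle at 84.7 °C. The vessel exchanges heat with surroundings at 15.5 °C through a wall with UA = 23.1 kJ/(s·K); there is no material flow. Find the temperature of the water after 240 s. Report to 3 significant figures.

38.5 °C

M c_p dT/dt = −UA(T − T_amb).
dT/dt = (T_ss − T)/τ with T_ss = T_amb = 15.500 °C, τ = M c_p/UA = 1200·4.20/23.1 = 218.18 s.
Solution: T(t) = T_ss + (T₀ − T_ss) e^(−t/τ).
T(240) = 15.500 + (69.200)·0.33287 = 38.535 °C.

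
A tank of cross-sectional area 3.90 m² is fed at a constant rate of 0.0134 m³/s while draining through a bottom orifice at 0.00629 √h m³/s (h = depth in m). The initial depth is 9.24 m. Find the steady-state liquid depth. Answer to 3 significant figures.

A dh/dt = Q_in − 0.00629 √h. Steady state requires inflow = outflow:
Q_in = 0.00629 √h_ss ⇒ √h_ss = 0.0134/0.00629 = 2.1304.
h_ss = 2.1304² = 4.5385 m. (Since h₀ = 9.24 m > h_ss, the level will fall toward this value.)

4.54 m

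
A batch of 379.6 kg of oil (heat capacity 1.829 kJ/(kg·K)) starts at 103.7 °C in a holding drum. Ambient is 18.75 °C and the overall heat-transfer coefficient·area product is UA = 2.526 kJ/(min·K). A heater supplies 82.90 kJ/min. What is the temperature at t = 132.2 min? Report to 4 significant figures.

M c_p dT/dt = −UA(T − T_amb) + Q̇.
dT/dt = (T_ss − T)/τ with T_ss = T_amb + Q̇/UA = 18.75 + 82.90/2.526 = 51.5687 °C, τ = M c_p/UA = 379.6·1.829/2.526 = 274.857 min.
This is linear first-order; T(t) = T_ss + (T₀ − T_ss) e^(−t/τ).
T(132.2) = 51.5687 + (52.1313)·0.618179 = 83.7952 °C.

83.80 °C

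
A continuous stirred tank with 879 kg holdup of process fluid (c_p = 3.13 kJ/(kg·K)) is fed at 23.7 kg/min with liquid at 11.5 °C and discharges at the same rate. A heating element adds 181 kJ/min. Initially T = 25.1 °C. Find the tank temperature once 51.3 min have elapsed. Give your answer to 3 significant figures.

M c_p dT/dt = ṁ c_p (T_in − T) + Q̇.
Rearrange: dT/dt = (T_ss − T)/τ with τ = M/ṁ = 37.089 min and T_ss = T_in + Q̇/(ṁ c_p) = 13.940 °C.
Integrating: T(t) = T_ss + (T₀ − T_ss) e^(−t/τ).
T(51.3) = 13.940 + (11.160)·e^(−51.3/37.089) = 13.940 + (11.160)·0.25078 = 16.739 °C.

16.7 °C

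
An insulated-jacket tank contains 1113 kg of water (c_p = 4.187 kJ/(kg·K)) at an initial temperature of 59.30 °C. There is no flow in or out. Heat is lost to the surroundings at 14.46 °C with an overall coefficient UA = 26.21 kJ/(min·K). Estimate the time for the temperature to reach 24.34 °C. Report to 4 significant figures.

268.9 min

Lumped-capacitance energy balance: M c_p dT/dt = UA(T_amb − T).
τ = M c_p/UA = 177.800 min; T_ss = T_amb = 14.4600 °C.
T(t) = T_ss + (T₀ − T_ss)e^(−t/τ); set T = 24.34:
t = −τ ln[(T − T_ss)/(T₀ − T_ss)] = −177.800 · ln(0.220339) = 268.938 min.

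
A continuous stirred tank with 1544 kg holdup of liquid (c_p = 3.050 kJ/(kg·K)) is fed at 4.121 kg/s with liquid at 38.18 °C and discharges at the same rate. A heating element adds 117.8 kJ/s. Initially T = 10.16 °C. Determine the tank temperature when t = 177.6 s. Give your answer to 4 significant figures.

24.28 °C

M c_p dT/dt = ṁ c_p (T_in − T) + Q̇.
τ = M/ṁ = 374.666 s; T_ss = T_in + Q̇/(ṁ c_p) = 38.18 + 117.8/(4.121·3.050) = 47.5522 °C.
This is linear first-order; T(t) = T_ss + (T₀ − T_ss) e^(−t/τ).
T(177.6) = 47.5522 + (-37.3922)·e^(−177.6/374.666) = 47.5522 + (-37.3922)·0.622494 = 24.2758 °C.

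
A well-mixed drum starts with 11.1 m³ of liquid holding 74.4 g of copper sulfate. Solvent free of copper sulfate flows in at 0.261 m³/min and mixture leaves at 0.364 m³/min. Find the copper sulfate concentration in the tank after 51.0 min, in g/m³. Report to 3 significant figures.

Let m(t) be the amount of copper sulfate. Volume: V(t) = V₀ + (Q_in − Q_out) t = 11.1 − 0.10300 t; V(51.0) = 5.8470 m³.
No copper sulfate enters, so dm/dt = −Q_out · (m/V).
dm/m = −Q_out dt/(V₀ − 0.10300 t); integrating gives ln(m/m₀) = −(Q_out/(Q_in−Q_out)) ln(V/V₀).
m = m₀ (V₀/V)^(Q_out/(Q_in−Q_out)) = 74.4 × (11.1/5.8470)^(-3.5340) = 7.7223 g.
C = m/V = 7.7223/5.8470 = 1.3207 g/m³.

1.32 g/m³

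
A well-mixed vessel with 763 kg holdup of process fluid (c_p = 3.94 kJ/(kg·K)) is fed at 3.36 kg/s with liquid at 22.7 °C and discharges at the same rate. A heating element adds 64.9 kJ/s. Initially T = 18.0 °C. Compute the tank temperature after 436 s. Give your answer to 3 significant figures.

First-law balance (no shaft work): M c_p dT/dt = ṁ c_p (T_in − T) + 64.9.
τ = M/ṁ = 227.08 s; T_ss = T_in + Q̇/(ṁ c_p) = 22.7 + 64.9/(3.36·3.94) = 27.602 °C.
This is linear first-order; T(t) = T_ss + (T₀ − T_ss) e^(−t/τ).
T(436) = 27.602 + (-9.6024)·e^(−436/227.08) = 27.602 + (-9.6024)·0.14661 = 26.195 °C.

26.2 °C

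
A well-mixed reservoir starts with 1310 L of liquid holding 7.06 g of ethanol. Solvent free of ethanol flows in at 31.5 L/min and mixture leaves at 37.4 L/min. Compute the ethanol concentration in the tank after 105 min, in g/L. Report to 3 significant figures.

Total volume: dV/dt = Q_in − Q_out = -5.9000 L/min, so V(t) = 1310 − 5.9000 t and V(105) = 690.50 L.
Species balance (pure solvent in): dm/dt = −Q_out · m/V(t).
dm/m = −Q_out dt/(V₀ − 5.9000 t); integrating gives ln(m/m₀) = −(Q_out/(Q_in−Q_out)) ln(V/V₀).
m = m₀ (V₀/V)^(Q_out/(Q_in−Q_out)) = 7.06 × (1310/690.50)^(-6.3390) = 0.12187 g.
C = m/V = 0.12187/690.50 = 0.00017649 g/L.

0.000176 g/L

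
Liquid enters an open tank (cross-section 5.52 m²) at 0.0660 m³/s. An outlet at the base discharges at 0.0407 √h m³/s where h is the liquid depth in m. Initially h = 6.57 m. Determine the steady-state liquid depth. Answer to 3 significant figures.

A dh/dt = Q_in − 0.0407 √h. Steady state requires inflow = outflow:
Q_in = 0.0407 √h_ss ⇒ √h_ss = 0.0660/0.0407 = 1.6216.
h_ss = 1.6216² = 2.6297 m. (Since h₀ = 6.57 m > h_ss, the level will fall toward this value.)

2.63 m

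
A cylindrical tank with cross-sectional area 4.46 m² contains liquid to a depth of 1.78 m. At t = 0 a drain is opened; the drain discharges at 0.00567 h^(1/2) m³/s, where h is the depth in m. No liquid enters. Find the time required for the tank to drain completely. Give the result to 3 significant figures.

With no inflow, A dh/dt = −0.00567 √h.
This is separable: 2 d(√h)/dt = −0.00567/A, so √h = √h₀ − (0.00567/(2A)) t.
Set h = 0: 2√h₀ = (0.00567/A) t_empty ⇒ t_empty = 2A√h₀/0.00567.
t_empty = 2·4.46·√1.78/0.00567 = 8.9200·1.3342/0.00567 = 2098.9 s.

2100 s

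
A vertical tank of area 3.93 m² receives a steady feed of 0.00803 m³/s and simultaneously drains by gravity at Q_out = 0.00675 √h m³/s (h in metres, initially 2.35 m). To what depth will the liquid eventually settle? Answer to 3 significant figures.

Level balance: A dh/dt = 0.00803 − 0.00675 √h. Setting dh/dt = 0:
Q_in = 0.00675 √h_ss ⇒ √h_ss = 0.00803/0.00675 = 1.1896.
h_ss = 1.1896² = 1.4152 m. (Since h₀ = 2.35 m > h_ss, the level will fall toward this value.)

1.42 m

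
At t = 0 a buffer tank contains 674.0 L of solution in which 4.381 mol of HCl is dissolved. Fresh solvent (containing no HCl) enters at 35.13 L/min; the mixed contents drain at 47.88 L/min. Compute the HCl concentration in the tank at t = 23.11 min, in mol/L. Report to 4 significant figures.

Total volume: dV/dt = Q_in − Q_out = -12.7500 L/min, so V(t) = 674.0 − 12.7500 t and V(23.11) = 379.348 L.
No HCl enters, so dm/dt = −Q_out · (m/V).
Separate: dm/m = −Q_out dt/V(t) ⇒ ln(m/m₀) = −(Q_out/(Q_in−Q_out)) ln(V/V₀).
m = m₀ (V₀/V)^(Q_out/(Q_in−Q_out)) = 4.381 × (674.0/379.348)^(-3.75529) = 0.506019 mol.
C = m/V = 0.506019/379.348 = 0.00133392 mol/L.

0.001334 mol/L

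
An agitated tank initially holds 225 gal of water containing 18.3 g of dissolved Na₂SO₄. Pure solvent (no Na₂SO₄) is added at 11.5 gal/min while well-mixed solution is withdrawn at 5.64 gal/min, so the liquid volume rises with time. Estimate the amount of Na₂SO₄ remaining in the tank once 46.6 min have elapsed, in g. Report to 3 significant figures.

8.52 g

Let m(t) be the amount of Na₂SO₄. Volume: V(t) = V₀ + (Q_in − Q_out) t = 225 + 5.8600 t; V(46.6) = 498.08 gal.
Species balance (pure solvent in): dm/dt = −Q_out · m/V(t).
dm/m = −Q_out dt/(V₀ + 5.8600 t); integrating gives ln(m/m₀) = −(Q_out/(Q_in−Q_out)) ln(V/V₀).
m = m₀ (V₀/V)^(Q_out/(Q_in−Q_out)) = 18.3 × (225/498.08)^(0.96246) = 8.5172 g.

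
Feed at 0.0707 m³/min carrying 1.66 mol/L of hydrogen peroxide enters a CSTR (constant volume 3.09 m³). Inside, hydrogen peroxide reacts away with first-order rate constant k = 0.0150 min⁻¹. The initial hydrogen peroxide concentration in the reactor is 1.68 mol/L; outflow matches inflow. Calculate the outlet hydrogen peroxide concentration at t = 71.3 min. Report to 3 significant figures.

V dC/dt = Q(C_in − C) − k V C.
This is linear with rate a = Q/V + k = 0.037880 min⁻¹.
C_ss = Q C_in/(Q + kV) = 1.0027 mol/L; C(t) = C_ss + (C₀ − C_ss) e^(−a t).
C(71.3) = 1.0027 + (0.67733)·e^(−0.037880·71.3) = 1.0027 + (0.67733)·0.067148 = 1.0481 mol/L.

1.05 mol/L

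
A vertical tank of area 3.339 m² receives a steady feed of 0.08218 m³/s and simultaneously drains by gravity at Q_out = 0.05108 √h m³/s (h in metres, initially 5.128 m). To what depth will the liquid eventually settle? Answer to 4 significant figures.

A dh/dt = Q_in − 0.05108 √h. Steady state requires inflow = outflow:
Q_in = 0.05108 √h_ss ⇒ √h_ss = 0.08218/0.05108 = 1.60885.
h_ss = 1.60885² = 2.58839 m. (Since h₀ = 5.128 m > h_ss, the level will fall toward this value.)

2.588 m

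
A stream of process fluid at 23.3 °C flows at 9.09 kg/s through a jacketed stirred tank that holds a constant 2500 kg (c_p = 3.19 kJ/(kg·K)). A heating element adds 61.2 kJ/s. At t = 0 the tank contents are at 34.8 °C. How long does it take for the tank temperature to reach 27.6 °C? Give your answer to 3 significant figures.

First-law balance (no shaft work): M c_p dT/dt = ṁ c_p (T_in − T) + 61.2.
τ = M/ṁ = 275.03 s; T_ss = T_in + Q̇/(ṁ c_p) = 25.411 °C.
T(t) = T_ss + (T₀ − T_ss) e^(−t/τ). Set T = 27.6:
e^(−t/τ) = (27.6 − 25.411)/(34.8 − 25.411) = 0.23318
t = −275.03 · ln(0.23318) = 400.42 s.

400 s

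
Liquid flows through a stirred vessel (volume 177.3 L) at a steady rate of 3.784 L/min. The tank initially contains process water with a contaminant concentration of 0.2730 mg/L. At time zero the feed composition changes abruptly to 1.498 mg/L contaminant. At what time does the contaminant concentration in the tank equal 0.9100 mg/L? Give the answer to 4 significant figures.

Species balance: V dC/dt = Q(C_in − C) ⇒ τ = V/Q = 46.8552 min.
C(t) = C_in + (C₀ − C_in) e^(−t/τ). Set C = 0.9100 and solve for t:
e^(−t/τ) = (C − C_in)/(C₀ − C_in) = (0.9100 − 1.498)/(0.2730 − 1.498) = 0.480000
t = −τ ln(…) = 46.8552 × 0.733969 = 34.3903 min.

34.39 min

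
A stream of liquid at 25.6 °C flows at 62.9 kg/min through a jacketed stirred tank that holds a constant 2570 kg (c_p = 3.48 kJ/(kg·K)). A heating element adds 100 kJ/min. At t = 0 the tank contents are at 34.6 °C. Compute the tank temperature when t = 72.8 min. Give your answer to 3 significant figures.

M c_p dT/dt = ṁ c_p (T_in − T) + Q̇.
τ = M/ṁ = 40.859 min; T_ss = T_in + Q̇/(ṁ c_p) = 25.6 + 100/(62.9·3.48) = 26.057 °C.
Integrating: T(t) = T_ss + (T₀ − T_ss) e^(−t/τ).
T(72.8) = 26.057 + (8.5432)·e^(−72.8/40.859) = 26.057 + (8.5432)·0.16834 = 27.495 °C.

27.5 °C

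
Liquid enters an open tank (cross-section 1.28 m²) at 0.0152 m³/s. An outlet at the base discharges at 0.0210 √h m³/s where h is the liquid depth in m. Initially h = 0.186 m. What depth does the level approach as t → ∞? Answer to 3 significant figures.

0.524 m

Level balance: A dh/dt = 0.0152 − 0.0210 √h. Setting dh/dt = 0:
Q_in = 0.0210 √h_ss ⇒ √h_ss = 0.0152/0.0210 = 0.72381.
h_ss = 0.72381² = 0.52390 m. (Since h₀ = 0.186 m < h_ss, the level will rise toward this value.)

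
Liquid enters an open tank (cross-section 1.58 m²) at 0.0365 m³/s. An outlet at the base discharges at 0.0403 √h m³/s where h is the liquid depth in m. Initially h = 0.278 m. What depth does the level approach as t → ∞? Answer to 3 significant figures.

A dh/dt = Q_in − 0.0403 √h. Steady state requires inflow = outflow:
Q_in = 0.0403 √h_ss ⇒ √h_ss = 0.0365/0.0403 = 0.90571.
h_ss = 0.90571² = 0.82031 m. (Since h₀ = 0.278 m < h_ss, the level will rise toward this value.)

0.820 m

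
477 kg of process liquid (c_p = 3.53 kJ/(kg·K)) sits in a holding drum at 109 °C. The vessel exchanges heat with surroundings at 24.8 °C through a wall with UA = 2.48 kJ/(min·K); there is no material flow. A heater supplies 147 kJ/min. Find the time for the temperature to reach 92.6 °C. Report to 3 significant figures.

Lumped-capacitance energy balance: M c_p dT/dt = UA(T_amb − T) + Q̇.
τ = M c_p/UA = 678.96 min; T_ss = T_amb + Q̇/UA = 24.8 + 147/2.48 = 84.074 °C.
T(t) = T_ss + (T₀ − T_ss)e^(−t/τ); set T = 92.6:
t = −τ ln[(T − T_ss)/(T₀ − T_ss)] = −678.96 · ln(0.34205) = 728.39 min.

728 min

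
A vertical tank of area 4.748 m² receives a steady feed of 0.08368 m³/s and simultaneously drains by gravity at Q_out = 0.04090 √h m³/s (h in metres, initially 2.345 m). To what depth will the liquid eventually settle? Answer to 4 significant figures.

4.186 m

A dh/dt = Q_in − 0.04090 √h. Steady state requires inflow = outflow:
Q_in = 0.04090 √h_ss ⇒ √h_ss = 0.08368/0.04090 = 2.04597.
h_ss = 2.04597² = 4.18598 m. (Since h₀ = 2.345 m < h_ss, the level will rise toward this value.)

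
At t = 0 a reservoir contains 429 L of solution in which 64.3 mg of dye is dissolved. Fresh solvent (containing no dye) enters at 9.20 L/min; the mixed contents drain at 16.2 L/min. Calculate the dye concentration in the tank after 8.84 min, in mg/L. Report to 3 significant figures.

0.122 mg/L

Total volume: dV/dt = Q_in − Q_out = -7.0000 L/min, so V(t) = 429 − 7.0000 t and V(8.84) = 367.12 L.
Solute balance: dm/dt = 0 − Q_out C = −Q_out m/V(t).
Separate: dm/m = −Q_out dt/V(t) ⇒ ln(m/m₀) = −(Q_out/(Q_in−Q_out)) ln(V/V₀).
m = m₀ (V₀/V)^(Q_out/(Q_in−Q_out)) = 64.3 × (429/367.12)^(-2.3143) = 44.839 mg.
C = m/V = 44.839/367.12 = 0.12214 mg/L.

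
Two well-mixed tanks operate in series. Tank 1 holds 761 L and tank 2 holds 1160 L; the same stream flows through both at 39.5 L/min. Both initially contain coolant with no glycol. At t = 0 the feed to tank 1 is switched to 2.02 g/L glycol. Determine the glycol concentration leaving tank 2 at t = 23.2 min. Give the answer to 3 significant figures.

Species balance on tank i: dCᵢ/dt = (Cᵢ₋₁ − Cᵢ)/τᵢ with τᵢ = Vᵢ/Q.
τ₁ = 761/39.5 = 19.266 min; τ₂ = 1160/39.5 = 29.367 min.
Tank 1: C₁ = C_in(1 − e^(−t/τ₁)). Tank 2 (τ₁ ≠ τ₂): C₂ = C_in[1 − (τ₁ e^(−t/τ₁) − τ₂ e^(−t/τ₂))/(τ₁ − τ₂)].
At t = 23.2: e^(−t/τ₁) = 0.29993, e^(−t/τ₂) = 0.45384.
C₂ = 2.02·[1 − (19.266·0.29993 − 29.367·0.45384)/(-10.101)] = 2.02·0.25260 = 0.51025 g/L.

0.510 g/L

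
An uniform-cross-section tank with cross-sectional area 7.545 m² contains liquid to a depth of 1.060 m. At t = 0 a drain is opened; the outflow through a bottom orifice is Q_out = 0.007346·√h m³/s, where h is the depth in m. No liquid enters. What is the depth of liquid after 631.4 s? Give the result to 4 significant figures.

0.5216 m

With no inflow, A dh/dt = −0.007346 √h.
Separate and integrate: 2(√h − √h₀) = −(0.007346/A) t.
√h = √1.060 − 0.007346·631.4/(2·7.545) = 1.02956 − 0.307373 = 0.722190.
h = 0.722190² = 0.521558 m.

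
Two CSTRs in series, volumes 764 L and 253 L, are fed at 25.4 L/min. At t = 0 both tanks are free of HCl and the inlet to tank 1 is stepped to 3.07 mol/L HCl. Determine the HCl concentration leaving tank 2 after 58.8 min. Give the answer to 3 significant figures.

Each tank obeys Vᵢ dCᵢ/dt = Q(Cᵢ₋₁ − Cᵢ), so τᵢ = Vᵢ/Q.
τ₁ = 764/25.4 = 30.079 min; τ₂ = 253/25.4 = 9.9606 min.
Solving the cascade with C₁(0)=C₂(0)=0 gives C₂(t) = C_in[1 − (τ₁ e^(−t/τ₁) − τ₂ e^(−t/τ₂))/(τ₁ − τ₂)].
At t = 58.8: e^(−t/τ₁) = 0.14158, e^(−t/τ₂) = 0.0027306.
C₂ = 3.07·[1 − (30.079·0.14158 − 9.9606·0.0027306)/(20.118)] = 3.07·0.78967 = 2.4243 mol/L.

2.42 mol/L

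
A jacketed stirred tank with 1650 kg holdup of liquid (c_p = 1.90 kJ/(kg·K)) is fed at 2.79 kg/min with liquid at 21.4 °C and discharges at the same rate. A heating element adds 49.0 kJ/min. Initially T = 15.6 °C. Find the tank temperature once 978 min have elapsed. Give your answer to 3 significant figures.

27.8 °C

M c_p dT/dt = ṁ c_p (T_in − T) + Q̇.
Rearrange: dT/dt = (T_ss − T)/τ with τ = M/ṁ = 591.40 min and T_ss = T_in + Q̇/(ṁ c_p) = 30.644 °C.
T approaches T_ss exponentially: T(t) = T_ss + (T₀ − T_ss) e^(−t/τ).
T(978) = 30.644 + (-15.044)·e^(−978/591.40) = 30.644 + (-15.044)·0.19134 = 27.765 °C.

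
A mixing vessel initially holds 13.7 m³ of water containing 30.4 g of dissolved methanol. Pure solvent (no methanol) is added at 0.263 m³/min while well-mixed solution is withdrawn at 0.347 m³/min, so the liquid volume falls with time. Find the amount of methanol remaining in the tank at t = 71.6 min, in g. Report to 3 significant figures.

2.79 g

Let m(t) be the amount of methanol. Volume: V(t) = V₀ + (Q_in − Q_out) t = 13.7 − 0.084000 t; V(71.6) = 7.6856 m³.
Solute balance: dm/dt = 0 − Q_out C = −Q_out m/V(t).
dm/m = −Q_out dt/(V₀ − 0.084000 t); integrating gives ln(m/m₀) = −(Q_out/(Q_in−Q_out)) ln(V/V₀).
m = m₀ (V₀/V)^(Q_out/(Q_in−Q_out)) = 30.4 × (13.7/7.6856)^(-4.1310) = 2.7914 g.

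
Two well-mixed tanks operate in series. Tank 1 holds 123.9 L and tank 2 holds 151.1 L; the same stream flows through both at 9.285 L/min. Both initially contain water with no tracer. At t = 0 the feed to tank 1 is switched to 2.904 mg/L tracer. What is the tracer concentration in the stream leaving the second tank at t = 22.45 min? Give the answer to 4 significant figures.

1.303 mg/L

Each tank obeys Vᵢ dCᵢ/dt = Q(Cᵢ₋₁ − Cᵢ), so τᵢ = Vᵢ/Q.
τ₁ = 123.9/9.285 = 13.3441 min; τ₂ = 151.1/9.285 = 16.2736 min.
Tank 1: C₁ = C_in(1 − e^(−t/τ₁)). Tank 2 (τ₁ ≠ τ₂): C₂ = C_in[1 − (τ₁ e^(−t/τ₁) − τ₂ e^(−t/τ₂))/(τ₁ − τ₂)].
At t = 22.45: e^(−t/τ₁) = 0.185929, e^(−t/τ₂) = 0.251695.
C₂ = 2.904·[1 − (13.3441·0.185929 − 16.2736·0.251695)/(-2.92946)] = 2.904·0.448732 = 1.30312 mg/L.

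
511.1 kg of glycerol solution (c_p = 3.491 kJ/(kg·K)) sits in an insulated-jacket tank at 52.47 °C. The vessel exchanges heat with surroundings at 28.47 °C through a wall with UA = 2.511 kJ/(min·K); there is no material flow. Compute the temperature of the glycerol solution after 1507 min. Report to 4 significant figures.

Heat balance on the well-mixed liquid: M c_p dT/dt = −UA(T − T_amb).
dT/dt = (T_ss − T)/τ with T_ss = T_amb = 28.4700 °C, τ = M c_p/UA = 511.1·3.491/2.511 = 710.574 min.
Integrating: T(t) = T_ss + (T₀ − T_ss) e^(−t/τ).
T(1507) = 28.4700 + (24.0000)·0.119933 = 31.3484 °C.

31.35 °C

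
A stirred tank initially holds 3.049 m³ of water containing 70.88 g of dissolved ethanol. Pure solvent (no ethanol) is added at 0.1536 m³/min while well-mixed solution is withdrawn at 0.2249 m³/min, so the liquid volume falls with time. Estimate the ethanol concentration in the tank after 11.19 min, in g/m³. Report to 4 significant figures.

12.09 g/m³

Let m(t) be the amount of ethanol. Volume: V(t) = V₀ + (Q_in − Q_out) t = 3.049 − 0.0713000 t; V(11.19) = 2.25115 m³.
No ethanol enters, so dm/dt = −Q_out · (m/V).
dm/m = −Q_out dt/(V₀ − 0.0713000 t); integrating gives ln(m/m₀) = −(Q_out/(Q_in−Q_out)) ln(V/V₀).
m = m₀ (V₀/V)^(Q_out/(Q_in−Q_out)) = 70.88 × (3.049/2.25115)^(-3.15428) = 27.2233 g.
C = m/V = 27.2233/2.25115 = 12.0930 g/m³.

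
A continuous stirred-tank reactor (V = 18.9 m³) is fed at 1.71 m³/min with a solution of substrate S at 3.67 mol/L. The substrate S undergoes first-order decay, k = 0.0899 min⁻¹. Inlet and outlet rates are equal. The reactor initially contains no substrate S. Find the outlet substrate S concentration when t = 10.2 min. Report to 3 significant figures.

Accumulation = in − out − consumed: V dC/dt = Q C_in − Q C − k V C.
dC/dt = (Q/V) C_in − (Q/V + k) C; effective rate a = Q/V + k = 0.090476 + 0.0899 = 0.18038 min⁻¹.
C_ss = Q C_in/(Q + kV) = 1.8409 mol/L; C(t) = C_ss + (C₀ − C_ss) e^(−a t).
C(10.2) = 1.8409 + (-1.8409)·e^(−0.18038·10.2) = 1.8409 + (-1.8409)·0.15884 = 1.5485 mol/L.

1.55 mol/L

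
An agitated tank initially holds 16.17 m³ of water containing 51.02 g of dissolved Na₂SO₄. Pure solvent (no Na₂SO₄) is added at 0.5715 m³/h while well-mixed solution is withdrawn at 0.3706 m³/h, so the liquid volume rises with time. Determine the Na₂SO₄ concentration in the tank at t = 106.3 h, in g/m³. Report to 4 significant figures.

0.2877 g/m³

Total volume: dV/dt = Q_in − Q_out = 0.200900 m³/h, so V(t) = 16.17 + 0.200900 t and V(106.3) = 37.5257 m³.
Species balance (pure solvent in): dm/dt = −Q_out · m/V(t).
dm/m = −Q_out dt/(V₀ + 0.200900 t); integrating gives ln(m/m₀) = −(Q_out/(Q_in−Q_out)) ln(V/V₀).
m = m₀ (V₀/V)^(Q_out/(Q_in−Q_out)) = 51.02 × (16.17/37.5257)^(1.84470) = 10.7965 g.
C = m/V = 10.7965/37.5257 = 0.287711 g/m³.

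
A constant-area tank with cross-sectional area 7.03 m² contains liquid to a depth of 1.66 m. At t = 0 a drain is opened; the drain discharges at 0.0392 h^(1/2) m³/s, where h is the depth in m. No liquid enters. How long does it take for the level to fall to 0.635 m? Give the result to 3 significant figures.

176 s

Volume balance on the tank: A dh/dt = −0.0392 √h.
Separate and integrate: 2(√h − √h₀) = −(0.0392/A) t.
t = 2A(√h₀ − √h)/0.0392 = 2·7.03·(√1.66 − √0.635)/0.0392
  = 14.060 × (1.2884 − 0.79687) / 0.0392 = 176.30 s.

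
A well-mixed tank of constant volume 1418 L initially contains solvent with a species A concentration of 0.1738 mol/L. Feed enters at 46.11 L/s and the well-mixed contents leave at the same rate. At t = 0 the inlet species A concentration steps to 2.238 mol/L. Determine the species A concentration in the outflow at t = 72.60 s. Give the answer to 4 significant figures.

Species balance on the tank: V dC/dt = Q(C_in − C).
Rewrite as dC/dt + C/τ = C_in/τ, τ = V/Q = 30.7525 s.
Solution: C(t) = C_in + (C₀ − C_in) e^(−t/τ).
C(72.60) = 2.238 + (0.1738 − 2.238)·e^(−72.60/30.7525) = 2.238 + (-2.06420)·0.0943466 = 2.04325 mol/L.

2.043 mol/L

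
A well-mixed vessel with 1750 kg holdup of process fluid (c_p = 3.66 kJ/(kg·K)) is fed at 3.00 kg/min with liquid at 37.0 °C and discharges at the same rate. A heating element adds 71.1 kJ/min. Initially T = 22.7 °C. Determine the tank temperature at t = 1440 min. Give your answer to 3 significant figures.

41.7 °C

Energy balance: M c_p dT/dt = ṁ c_p (T_in − T) + 71.1.
τ = M/ṁ = 583.33 min; T_ss = T_in + Q̇/(ṁ c_p) = 37.0 + 71.1/(3.00·3.66) = 43.475 °C.
This is linear first-order; T(t) = T_ss + (T₀ − T_ss) e^(−t/τ).
T(1440) = 43.475 + (-20.775)·e^(−1440/583.33) = 43.475 + (-20.775)·0.084706 = 41.716 °C.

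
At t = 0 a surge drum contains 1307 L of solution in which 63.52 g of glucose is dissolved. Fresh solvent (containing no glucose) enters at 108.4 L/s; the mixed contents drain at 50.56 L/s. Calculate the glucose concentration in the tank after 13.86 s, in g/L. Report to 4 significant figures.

0.01983 g/L

Total volume: dV/dt = Q_in − Q_out = 57.8400 L/s, so V(t) = 1307 + 57.8400 t and V(13.86) = 2108.66 L.
Solute balance: dm/dt = 0 − Q_out C = −Q_out m/V(t).
Separate: dm/m = −Q_out dt/V(t) ⇒ ln(m/m₀) = −(Q_out/(Q_in−Q_out)) ln(V/V₀).
m = m₀ (V₀/V)^(Q_out/(Q_in−Q_out)) = 63.52 × (1307/2108.66)^(0.874136) = 41.8143 g.
C = m/V = 41.8143/2108.66 = 0.0198298 g/L.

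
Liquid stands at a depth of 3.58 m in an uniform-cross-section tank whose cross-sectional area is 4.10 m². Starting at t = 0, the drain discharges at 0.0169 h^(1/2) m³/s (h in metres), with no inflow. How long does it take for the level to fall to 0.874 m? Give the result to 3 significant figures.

A dh/dt = −Q_out = −0.0169 √h.
∫ h^(−1/2) dh = −(0.0169/A) ∫ dt, giving 2√h = 2√h₀ − (0.0169/A) t.
t = 2A(√h₀ − √h)/0.0169 = 2·4.10·(√3.58 − √0.874)/0.0169
  = 8.2000 × (1.8921 − 0.93488) / 0.0169 = 464.44 s.

464 s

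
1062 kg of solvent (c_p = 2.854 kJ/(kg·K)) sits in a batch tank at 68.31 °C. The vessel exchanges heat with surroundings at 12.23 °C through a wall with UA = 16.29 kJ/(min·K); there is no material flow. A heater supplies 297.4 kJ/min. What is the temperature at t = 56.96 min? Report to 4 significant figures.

M c_p dT/dt = −UA(T − T_amb) + Q̇.
dT/dt = (T_ss − T)/τ with T_ss = T_amb + Q̇/UA = 12.23 + 297.4/16.29 = 30.4866 °C, τ = M c_p/UA = 1062·2.854/16.29 = 186.062 min.
T approaches T_ss exponentially: T(t) = T_ss + (T₀ − T_ss) e^(−t/τ).
T(56.96) = 30.4866 + (37.8234)·0.736287 = 58.3355 °C.

58.34 °C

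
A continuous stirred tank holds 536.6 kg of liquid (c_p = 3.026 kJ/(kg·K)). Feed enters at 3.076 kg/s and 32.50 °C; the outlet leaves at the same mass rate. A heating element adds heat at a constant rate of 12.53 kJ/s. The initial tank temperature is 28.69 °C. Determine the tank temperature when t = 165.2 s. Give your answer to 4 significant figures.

31.85 °C

M c_p dT/dt = ṁ c_p (T_in − T) + Q̇.
τ = M/ṁ = 174.447 s; T_ss = T_in + Q̇/(ṁ c_p) = 32.50 + 12.53/(3.076·3.026) = 33.8462 °C.
Integrating: T(t) = T_ss + (T₀ − T_ss) e^(−t/τ).
T(165.2) = 33.8462 + (-5.15616)·e^(−165.2/174.447) = 33.8462 + (-5.15616)·0.387907 = 31.8460 °C.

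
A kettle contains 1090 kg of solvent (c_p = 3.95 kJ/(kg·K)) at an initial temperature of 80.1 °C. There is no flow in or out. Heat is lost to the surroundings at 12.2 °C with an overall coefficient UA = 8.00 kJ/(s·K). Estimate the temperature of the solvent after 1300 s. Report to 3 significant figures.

M c_p dT/dt = −UA(T − T_amb).
dT/dt = (T_ss − T)/τ with T_ss = T_amb = 12.200 °C, τ = M c_p/UA = 1090·3.95/8.00 = 538.19 s.
Integrating: T(t) = T_ss + (T₀ − T_ss) e^(−t/τ).
T(1300) = 12.200 + (67.900)·0.089321 = 18.265 °C.

18.3 °C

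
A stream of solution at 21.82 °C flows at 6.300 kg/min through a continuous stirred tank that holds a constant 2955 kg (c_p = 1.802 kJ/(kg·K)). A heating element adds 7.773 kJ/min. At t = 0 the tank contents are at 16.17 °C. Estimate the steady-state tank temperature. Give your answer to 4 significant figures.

M c_p dT/dt = ṁ c_p (T_in − T) + Q̇.
At steady state dT/dt = 0 ⇒ T_ss = T_in + Q̇/(ṁ c_p) = 21.82 + 7.773/(6.300·1.802) = 22.5047 °C.

22.50 °C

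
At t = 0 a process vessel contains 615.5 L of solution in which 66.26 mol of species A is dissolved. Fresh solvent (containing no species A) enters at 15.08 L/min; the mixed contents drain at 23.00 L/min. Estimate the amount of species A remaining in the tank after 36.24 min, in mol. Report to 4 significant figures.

10.70 mol

Total volume: dV/dt = Q_in − Q_out = -7.92000 L/min, so V(t) = 615.5 − 7.92000 t and V(36.24) = 328.479 L.
Species balance (pure solvent in): dm/dt = −Q_out · m/V(t).
dm/m = −Q_out dt/(V₀ − 7.92000 t); integrating gives ln(m/m₀) = −(Q_out/(Q_in−Q_out)) ln(V/V₀).
m = m₀ (V₀/V)^(Q_out/(Q_in−Q_out)) = 66.26 × (615.5/328.479)^(-2.90404) = 10.6970 mol.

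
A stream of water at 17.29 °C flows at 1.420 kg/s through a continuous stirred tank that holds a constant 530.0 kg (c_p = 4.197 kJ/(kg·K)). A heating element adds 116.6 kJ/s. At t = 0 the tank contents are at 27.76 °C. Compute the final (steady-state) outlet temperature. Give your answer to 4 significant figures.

36.85 °C

M c_p dT/dt = ṁ c_p (T_in − T) + Q̇.
At steady state dT/dt = 0 ⇒ T_ss = T_in + Q̇/(ṁ c_p) = 17.29 + 116.6/(1.420·4.197) = 36.8546 °C.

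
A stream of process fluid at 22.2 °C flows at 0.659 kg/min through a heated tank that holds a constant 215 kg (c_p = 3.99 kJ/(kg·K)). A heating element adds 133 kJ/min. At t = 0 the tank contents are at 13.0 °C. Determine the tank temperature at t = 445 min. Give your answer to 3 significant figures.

57.5 °C

M c_p dT/dt = ṁ c_p (T_in − T) + Q̇.
τ = M/ṁ = 326.25 min; T_ss = T_in + Q̇/(ṁ c_p) = 22.2 + 133/(0.659·3.99) = 72.782 °C.
T approaches T_ss exponentially: T(t) = T_ss + (T₀ − T_ss) e^(−t/τ).
T(445) = 72.782 + (-59.782)·e^(−445/326.25) = 72.782 + (-59.782)·0.25564 = 57.499 °C.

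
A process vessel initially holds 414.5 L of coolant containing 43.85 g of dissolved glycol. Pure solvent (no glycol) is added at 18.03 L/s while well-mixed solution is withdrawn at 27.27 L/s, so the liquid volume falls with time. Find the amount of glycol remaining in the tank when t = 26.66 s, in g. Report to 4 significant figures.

Total volume: dV/dt = Q_in − Q_out = -9.24000 L/s, so V(t) = 414.5 − 9.24000 t and V(26.66) = 168.162 L.
No glycol enters, so dm/dt = −Q_out · (m/V).
dm/m = −Q_out dt/(V₀ − 9.24000 t); integrating gives ln(m/m₀) = −(Q_out/(Q_in−Q_out)) ln(V/V₀).
m = m₀ (V₀/V)^(Q_out/(Q_in−Q_out)) = 43.85 × (414.5/168.162)^(-2.95130) = 3.05955 g.

3.060 g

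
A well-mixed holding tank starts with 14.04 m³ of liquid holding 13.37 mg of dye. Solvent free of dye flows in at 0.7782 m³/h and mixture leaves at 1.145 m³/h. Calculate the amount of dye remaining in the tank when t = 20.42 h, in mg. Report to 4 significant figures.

Let m(t) be the amount of dye. Volume: V(t) = V₀ + (Q_in − Q_out) t = 14.04 − 0.366800 t; V(20.42) = 6.54994 m³.
No dye enters, so dm/dt = −Q_out · (m/V).
Separate: dm/m = −Q_out dt/V(t) ⇒ ln(m/m₀) = −(Q_out/(Q_in−Q_out)) ln(V/V₀).
m = m₀ (V₀/V)^(Q_out/(Q_in−Q_out)) = 13.37 × (14.04/6.54994)^(-3.12159) = 1.23731 mg.

1.237 mg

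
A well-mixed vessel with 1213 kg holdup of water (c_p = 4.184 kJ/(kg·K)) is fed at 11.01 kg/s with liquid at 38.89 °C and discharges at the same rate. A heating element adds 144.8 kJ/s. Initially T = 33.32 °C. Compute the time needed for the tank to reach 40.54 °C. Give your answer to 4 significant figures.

Heat balance on the well-mixed liquid: M c_p dT/dt = ṁ c_p (T_in − T) + 144.8.
τ = M/ṁ = 110.173 s; T_ss = T_in + Q̇/(ṁ c_p) = 42.0333 °C.
T(t) = T_ss + (T₀ − T_ss) e^(−t/τ). Set T = 40.54:
e^(−t/τ) = (40.54 − 42.0333)/(33.32 − 42.0333) = 0.171384
t = −110.173 · ln(0.171384) = 194.328 s.

194.3 s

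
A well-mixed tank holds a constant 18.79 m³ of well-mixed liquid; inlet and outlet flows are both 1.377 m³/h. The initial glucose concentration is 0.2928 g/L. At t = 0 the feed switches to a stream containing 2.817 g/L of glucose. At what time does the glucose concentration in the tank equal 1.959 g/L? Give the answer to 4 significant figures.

Species balance: V dC/dt = Q(C_in − C) ⇒ τ = V/Q = 13.6456 h.
C(t) = C_in + (C₀ − C_in) e^(−t/τ). Set C = 1.959 and solve for t:
e^(−t/τ) = (C − C_in)/(C₀ − C_in) = (1.959 − 2.817)/(0.2928 − 2.817) = 0.339910
t = −τ ln(…) = 13.6456 × 1.07908 = 14.7246 h.

14.72 h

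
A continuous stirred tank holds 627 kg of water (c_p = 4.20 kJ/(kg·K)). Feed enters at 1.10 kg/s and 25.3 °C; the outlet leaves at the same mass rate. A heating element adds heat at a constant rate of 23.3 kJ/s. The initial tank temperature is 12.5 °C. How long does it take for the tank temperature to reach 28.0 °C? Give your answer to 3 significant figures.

M c_p dT/dt = ṁ c_p (T_in − T) + Q̇.
τ = M/ṁ = 570.00 s; T_ss = T_in + Q̇/(ṁ c_p) = 30.343 °C.
T(t) = T_ss + (T₀ − T_ss) e^(−t/τ). Set T = 28.0:
e^(−t/τ) = (28.0 − 30.343)/(12.5 − 30.343) = 0.13133
t = −570.00 · ln(0.13133) = 1157.1 s.

1160 s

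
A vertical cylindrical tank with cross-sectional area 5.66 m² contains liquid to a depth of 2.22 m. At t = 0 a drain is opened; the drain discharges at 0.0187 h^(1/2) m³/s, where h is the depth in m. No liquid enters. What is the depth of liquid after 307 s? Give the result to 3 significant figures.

With no inflow, A dh/dt = −0.0187 √h.
This is separable: 2 d(√h)/dt = −0.0187/A, so √h = √h₀ − (0.0187/(2A)) t.
√h = √2.22 − 0.0187·307/(2·5.66) = 1.4900 − 0.50715 = 0.98282.
h = 0.98282² = 0.96593 m.

0.966 m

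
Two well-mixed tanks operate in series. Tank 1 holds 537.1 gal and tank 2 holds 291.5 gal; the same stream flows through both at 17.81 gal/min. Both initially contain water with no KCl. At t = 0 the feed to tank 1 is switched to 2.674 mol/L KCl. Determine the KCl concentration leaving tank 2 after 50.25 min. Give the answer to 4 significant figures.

Species balance on tank i: dCᵢ/dt = (Cᵢ₋₁ − Cᵢ)/τᵢ with τᵢ = Vᵢ/Q.
τ₁ = 537.1/17.81 = 30.1572 min; τ₂ = 291.5/17.81 = 16.3672 min.
Solving the cascade with C₁(0)=C₂(0)=0 gives C₂(t) = C_in[1 − (τ₁ e^(−t/τ₁) − τ₂ e^(−t/τ₂))/(τ₁ − τ₂)].
At t = 50.25: e^(−t/τ₁) = 0.188951, e^(−t/τ₂) = 0.0464136.
C₂ = 2.674·[1 − (30.1572·0.188951 − 16.3672·0.0464136)/(13.7900)] = 2.674·0.641873 = 1.71637 mol/L.

1.716 mol/L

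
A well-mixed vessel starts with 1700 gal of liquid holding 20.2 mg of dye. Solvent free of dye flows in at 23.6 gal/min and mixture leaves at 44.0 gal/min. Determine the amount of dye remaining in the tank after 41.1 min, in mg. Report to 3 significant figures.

4.66 mg

Total volume: dV/dt = Q_in − Q_out = -20.400 gal/min, so V(t) = 1700 − 20.400 t and V(41.1) = 861.56 gal.
Species balance (pure solvent in): dm/dt = −Q_out · m/V(t).
dm/m = −Q_out dt/(V₀ − 20.400 t); integrating gives ln(m/m₀) = −(Q_out/(Q_in−Q_out)) ln(V/V₀).
m = m₀ (V₀/V)^(Q_out/(Q_in−Q_out)) = 20.2 × (1700/861.56)^(-2.1569) = 4.6636 mg.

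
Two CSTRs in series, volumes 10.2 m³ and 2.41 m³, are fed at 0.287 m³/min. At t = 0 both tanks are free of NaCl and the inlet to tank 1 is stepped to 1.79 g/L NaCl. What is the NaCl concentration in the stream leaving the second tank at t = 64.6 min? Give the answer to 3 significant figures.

Species balance on tank i: dCᵢ/dt = (Cᵢ₋₁ − Cᵢ)/τᵢ with τᵢ = Vᵢ/Q.
τ₁ = 10.2/0.287 = 35.540 min; τ₂ = 2.41/0.287 = 8.3972 min.
Tank 1: C₁ = C_in(1 − e^(−t/τ₁)). Tank 2 (τ₁ ≠ τ₂): C₂ = C_in[1 − (τ₁ e^(−t/τ₁) − τ₂ e^(−t/τ₂))/(τ₁ − τ₂)].
At t = 64.6: e^(−t/τ₁) = 0.16240, e^(−t/τ₂) = 0.00045599.
C₂ = 1.79·[1 − (35.540·0.16240 − 8.3972·0.00045599)/(27.143)] = 1.79·0.78749 = 1.4096 g/L.

1.41 g/L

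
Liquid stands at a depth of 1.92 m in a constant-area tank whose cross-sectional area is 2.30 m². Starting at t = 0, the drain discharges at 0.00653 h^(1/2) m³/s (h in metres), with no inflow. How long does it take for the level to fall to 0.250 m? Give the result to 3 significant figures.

Volume balance on the tank: A dh/dt = −0.00653 √h.
Separate and integrate: 2(√h − √h₀) = −(0.00653/A) t.
t = 2A(√h₀ − √h)/0.00653 = 2·2.30·(√1.92 − √0.250)/0.00653
  = 4.6000 × (1.3856 − 0.50000) / 0.00653 = 623.88 s.

624 s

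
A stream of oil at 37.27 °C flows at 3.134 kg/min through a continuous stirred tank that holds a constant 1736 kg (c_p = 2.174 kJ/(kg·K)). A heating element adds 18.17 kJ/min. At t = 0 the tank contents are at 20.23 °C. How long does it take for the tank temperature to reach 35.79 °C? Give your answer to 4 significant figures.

863.4 min

M c_p dT/dt = ṁ c_p (T_in − T) + Q̇.
τ = M/ṁ = 553.925 min; T_ss = T_in + Q̇/(ṁ c_p) = 39.9368 °C.
T(t) = T_ss + (T₀ − T_ss) e^(−t/τ). Set T = 35.79:
e^(−t/τ) = (35.79 − 39.9368)/(20.23 − 39.9368) = 0.210426
t = −553.925 · ln(0.210426) = 863.358 min.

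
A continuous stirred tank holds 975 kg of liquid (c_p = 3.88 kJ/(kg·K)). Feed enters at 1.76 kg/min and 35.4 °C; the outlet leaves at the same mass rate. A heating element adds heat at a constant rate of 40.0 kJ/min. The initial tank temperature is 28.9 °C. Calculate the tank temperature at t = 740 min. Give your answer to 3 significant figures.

M c_p dT/dt = ṁ c_p (T_in − T) + Q̇.
Rearrange: dT/dt = (T_ss − T)/τ with τ = M/ṁ = 553.98 min and T_ss = T_in + Q̇/(ṁ c_p) = 41.258 °C.
This is linear first-order; T(t) = T_ss + (T₀ − T_ss) e^(−t/τ).
T(740) = 41.258 + (-12.358)·e^(−740/553.98) = 41.258 + (-12.358)·0.26295 = 38.008 °C.

38.0 °C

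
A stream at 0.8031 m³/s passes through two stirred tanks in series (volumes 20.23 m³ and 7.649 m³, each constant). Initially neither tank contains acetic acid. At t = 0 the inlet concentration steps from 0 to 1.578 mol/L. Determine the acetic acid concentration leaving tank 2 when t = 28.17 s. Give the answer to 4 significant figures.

Species balance on tank i: dCᵢ/dt = (Cᵢ₋₁ − Cᵢ)/τᵢ with τᵢ = Vᵢ/Q.
τ₁ = 20.23/0.8031 = 25.1899 s; τ₂ = 7.649/0.8031 = 9.52434 s.
Solving the cascade with C₁(0)=C₂(0)=0 gives C₂(t) = C_in[1 − (τ₁ e^(−t/τ₁) − τ₂ e^(−t/τ₂))/(τ₁ − τ₂)].
At t = 28.17: e^(−t/τ₁) = 0.326833, e^(−t/τ₂) = 0.0519391.
C₂ = 1.578·[1 − (25.1899·0.326833 − 9.52434·0.0519391)/(15.6655)] = 1.578·0.506037 = 0.798526 mol/L.

0.7985 mol/L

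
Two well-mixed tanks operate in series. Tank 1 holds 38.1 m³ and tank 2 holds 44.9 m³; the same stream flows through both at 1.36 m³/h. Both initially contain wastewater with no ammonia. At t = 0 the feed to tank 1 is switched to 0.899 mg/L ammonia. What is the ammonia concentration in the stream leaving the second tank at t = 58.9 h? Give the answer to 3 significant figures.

0.517 mg/L

Each tank obeys Vᵢ dCᵢ/dt = Q(Cᵢ₋₁ − Cᵢ), so τᵢ = Vᵢ/Q.
τ₁ = 38.1/1.36 = 28.015 h; τ₂ = 44.9/1.36 = 33.015 h.
Solving the cascade with C₁(0)=C₂(0)=0 gives C₂(t) = C_in[1 − (τ₁ e^(−t/τ₁) − τ₂ e^(−t/τ₂))/(τ₁ − τ₂)].
At t = 58.9: e^(−t/τ₁) = 0.12215, e^(−t/τ₂) = 0.16796.
C₂ = 0.899·[1 − (28.015·0.12215 − 33.015·0.16796)/(-5.0000)] = 0.899·0.57542 = 0.51730 mg/L.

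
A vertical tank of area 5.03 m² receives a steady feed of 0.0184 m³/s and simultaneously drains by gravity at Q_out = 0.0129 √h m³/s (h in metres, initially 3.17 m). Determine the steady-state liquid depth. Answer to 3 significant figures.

2.03 m

Volume balance on the tank: A dh/dt = Q_in − 0.0129 √h. At steady state dh/dt = 0:
Q_in = 0.0129 √h_ss ⇒ √h_ss = 0.0184/0.0129 = 1.4264.
h_ss = 1.4264² = 2.0345 m. (Since h₀ = 3.17 m > h_ss, the level will fall toward this value.)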